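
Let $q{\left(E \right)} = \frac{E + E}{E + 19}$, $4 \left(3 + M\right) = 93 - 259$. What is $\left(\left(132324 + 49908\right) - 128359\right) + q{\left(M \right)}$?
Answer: $\frac{2747701}{51} \approx 53877.0$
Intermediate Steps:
$M = - \frac{89}{2}$ ($M = -3 + \frac{93 - 259}{4} = -3 + \frac{1}{4} \left(-166\right) = -3 - \frac{83}{2} = - \frac{89}{2} \approx -44.5$)
$q{\left(E \right)} = \frac{2 E}{19 + E}$
$\left(\left(132324 + 49908\right) - 128359\right) + q{\left(M \right)} = \left(\left(132324 + 49908\right) - 128359\right) + 2 \left(- \frac{89}{2}\right) \frac{1}{19 - \frac{89}{2}} = \left(182232 - 128359\right) + 2 \left(- \frac{89}{2}\right) \frac{1}{- \frac{51}{2}} = 53873 + 2 \left(- \frac{89}{2}\right) \left(- \frac{2}{51}\right) = 53873 + \frac{178}{51} = \frac{2747701}{51}$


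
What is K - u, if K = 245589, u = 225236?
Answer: 20353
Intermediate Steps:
K - u = 245589 - 1*225236 = 245589 - 225236 = 20353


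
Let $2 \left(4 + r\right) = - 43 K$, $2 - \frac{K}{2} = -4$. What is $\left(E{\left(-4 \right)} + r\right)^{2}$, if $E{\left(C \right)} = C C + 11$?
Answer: $55225$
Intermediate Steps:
$K = 12$ ($K = 4 - -8 = 4 + 8 = 12$)
$r = -262$ ($r = -4 + \frac{\left(-43\right) 12}{2} = -4 + \frac{1}{2} \left(-516\right) = -4 - 258 = -262$)
$E{\left(C \right)} = 11 + C^{2}$ ($E{\left(C \right)} = C^{2} + 11 = 11 + C^{2}$)
$\left(E{\left(-4 \right)} + r\right)^{2} = \left(\left(11 + \left(-4\right)^{2}\right) - 262\right)^{2} = \left(\left(11 + 16\right) - 262\right)^{2} = \left(27 - 262\right)^{2} = \left(-235\right)^{2} = 55225$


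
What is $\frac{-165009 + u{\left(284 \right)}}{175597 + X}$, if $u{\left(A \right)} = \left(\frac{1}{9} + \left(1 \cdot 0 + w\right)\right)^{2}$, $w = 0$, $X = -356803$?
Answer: $\frac{6682864}{7338843} \approx 0.91062$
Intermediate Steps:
$u{\left(A \right)} = \frac{1}{81}$ ($u{\left(A \right)} = \left(\frac{1}{9} + \left(1 \cdot 0 + 0\right)\right)^{2} = \left(\frac{1}{9} + \left(0 + 0\right)\right)^{2} = \left(\frac{1}{9} + 0\right)^{2} = \left(\frac{1}{9}\right)^{2} = \frac{1}{81}$)
$\frac{-165009 + u{\left(284 \right)}}{175597 + X} = \frac{-165009 + \frac{1}{81}}{175597 - 356803} = - \frac{13365728}{81 \left(-181206\right)} = \left(- \frac{13365728}{81}\right) \left(- \frac{1}{181206}\right) = \frac{6682864}{7338843}$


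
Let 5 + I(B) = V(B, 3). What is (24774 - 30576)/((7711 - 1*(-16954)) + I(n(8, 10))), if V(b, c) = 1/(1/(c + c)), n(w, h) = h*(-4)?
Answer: -967/4111 ≈ -0.23522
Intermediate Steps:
n(w, h) = -4*h
V(b, c) = 2*c (V(b, c) = 1/(1/(2*c)) = 2*c)
I(B) = 1 (I(B) = -5 + 2*3 = -5 + 6 = 1)
(24774 - 30576)/((7711 - 1*(-16954)) + I(n(8, 10))) = (24774 - 30576)/((7711 - 1*(-16954)) + 1) = -5802/((7711 + 16954) + 1) = -5802/(24665 + 1) = -5802/24666 = -5802*1/24666 = -967/4111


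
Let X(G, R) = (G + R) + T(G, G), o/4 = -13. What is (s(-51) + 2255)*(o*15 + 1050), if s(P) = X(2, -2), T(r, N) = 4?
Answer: 609930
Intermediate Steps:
o = -52 (o = 4*(-13) = -52)
X(G, R) = 4 + G + R (X(G, R) = (G + R) + 4 = 4 + G + R)
s(P) = 4 (s(P) = 4 + 2 - 2 = 4)
(s(-51) + 2255)*(o*15 + 1050) = (4 + 2255)*(-52*15 + 1050) = 2259*(-780 + 1050) = 2259*270 = 609930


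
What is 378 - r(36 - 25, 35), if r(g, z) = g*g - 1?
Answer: 258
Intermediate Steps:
r(g, z) = -1 + g² (r(g, z) = g² - 1 = -1 + g²)
378 - r(36 - 25, 35) = 378 - (-1 + (36 - 25)²) = 378 - (-1 + 11²) = 378 - (-1 + 121) = 378 - 1*120 = 378 - 120 = 258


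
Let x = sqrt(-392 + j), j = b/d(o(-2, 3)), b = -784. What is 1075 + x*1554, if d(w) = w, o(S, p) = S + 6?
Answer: 1075 + 21756*I*sqrt(3) ≈ 1075.0 + 37683.0*I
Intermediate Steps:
o(S, p) = 6 + S
j = -196 (j = -784/(6 - 2) = -784/4 = -784*1/4 = -196)
x = 14*I*sqrt(3) (x = sqrt(-392 - 196) = sqrt(-588) = 14*I*sqrt(3) ≈ 24.249*I)
1075 + x*1554 = 1075 + (14*I*sqrt(3))*1554 = 1075 + 21756*I*sqrt(3)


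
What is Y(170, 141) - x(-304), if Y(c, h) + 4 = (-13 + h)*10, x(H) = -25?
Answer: 1301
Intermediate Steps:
Y(c, h) = -134 + 10*h (Y(c, h) = -4 + (-13 + h)*10 = -4 + (-130 + 10*h) = -134 + 10*h)
Y(170, 141) - x(-304) = (-134 + 10*141) - 1*(-25) = (-134 + 1410) + 25 = 1276 + 25 = 1301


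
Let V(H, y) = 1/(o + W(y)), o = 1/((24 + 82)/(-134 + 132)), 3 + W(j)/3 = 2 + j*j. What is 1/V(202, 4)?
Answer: 2384/53 ≈ 44.981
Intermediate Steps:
W(j) = -3 + 3*j**2 (W(j) = -9 + 3*(2 + j*j) = -9 + 3*(2 + j**2) = -9 + (6 + 3*j**2) = -3 + 3*j**2)
o = -1/53 (o = 1/(106/(-2)) = 1/(106*(-1/2)) = 1/(-53) = -1/53 ≈ -0.018868)
V(H, y) = 1/(-160/53 + 3*y**2) (V(H, y) = 1/(-1/53 + (-3 + 3*y**2)) = 1/(-160/53 + 3*y**2))
1/V(202, 4) = 1/(53/(-160 + 159*4**2)) = 1/(53/(-160 + 159*16)) = 1/(53/(-160 + 2544)) = 1/(53/2384) = 2384/53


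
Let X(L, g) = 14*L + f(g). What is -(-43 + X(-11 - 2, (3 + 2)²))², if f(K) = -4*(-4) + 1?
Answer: -43264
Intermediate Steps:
f(K) = 17 (f(K) = 16 + 1 = 17)
X(L, g) = 17 + 14*L (X(L, g) = 14*L + 17 = 17 + 14*L)
-(-43 + X(-11 - 2, (3 + 2)²))² = -(-43 + (17 + 14*(-11 - 2)))² = -(-43 + (17 + 14*(-13)))² = -(-43 + (17 - 182))² = -(-43 - 165)² = -1*(-208)² = -1*43264 = -43264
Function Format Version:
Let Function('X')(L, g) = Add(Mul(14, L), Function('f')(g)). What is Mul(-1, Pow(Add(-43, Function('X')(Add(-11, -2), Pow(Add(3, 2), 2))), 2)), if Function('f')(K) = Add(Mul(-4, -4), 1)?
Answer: -43264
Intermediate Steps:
Function('f')(K) = 17 (Function('f')(K) = Add(16, 1) = 17)
Function('X')(L, g) = Add(17, Mul(14, L)) (Function('X')(L, g) = Add(Mul(14, L), 17) = Add(17, Mul(14, L)))
Mul(-1, Pow(Add(-43, Function('X')(Add(-11, -2), Pow(Add(3, 2), 2))), 2)) = Mul(-1, Pow(Add(-43, Add(17, Mul(14, Add(-11, -2)))), 2)) = Mul(-1, Pow(Add(-43, Add(17, Mul(14, -13))), 2)) = Mul(-1, Pow(Add(-43, Add(17, -182)), 2)) = Mul(-1, Pow(Add(-43, -165), 2)) = Mul(-1, Pow(-208, 2)) = Mul(-1, 43264) = -43264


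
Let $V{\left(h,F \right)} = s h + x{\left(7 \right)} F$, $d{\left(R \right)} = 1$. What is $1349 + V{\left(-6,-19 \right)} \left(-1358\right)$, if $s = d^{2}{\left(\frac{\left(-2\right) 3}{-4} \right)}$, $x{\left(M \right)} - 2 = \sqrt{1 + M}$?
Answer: $61101 + 51604 \sqrt{2} \approx 1.3408 \cdot 10^{5}$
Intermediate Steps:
$x{\left(M \right)} = 2 + \sqrt{1 + M}$
$s = 1$ ($s = 1^{2} = 1$)
$V{\left(h,F \right)} = h + F \left(2 + 2 \sqrt{2}\right)$ ($V{\left(h,F \right)} = 1 h + \left(2 + \sqrt{1 + 7}\right) F = h + \left(2 + \sqrt{8}\right) F = h + \left(2 + 2 \sqrt{2}\right) F = h + F \left(2 + 2 \sqrt{2}\right)$)
$1349 + V{\left(-6,-19 \right)} \left(-1358\right) = 1349 + \left(-6 + 2 \left(-19\right) \left(1 + \sqrt{2}\right)\right) \left(-1358\right) = 1349 + \left(-6 - \left(38 + 38 \sqrt{2}\right)\right) \left(-1358\right) = 1349 + \left(-44 - 38 \sqrt{2}\right) \left(-1358\right) = 1349 + \left(59752 + 51604 \sqrt{2}\right) = 61101 + 51604 \sqrt{2}$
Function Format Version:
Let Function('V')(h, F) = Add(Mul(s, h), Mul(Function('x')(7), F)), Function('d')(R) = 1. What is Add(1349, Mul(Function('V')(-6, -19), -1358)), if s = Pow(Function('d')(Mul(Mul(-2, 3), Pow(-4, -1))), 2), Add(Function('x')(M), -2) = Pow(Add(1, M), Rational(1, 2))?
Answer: Add(61101, Mul(51604, Pow(2, Rational(1, 2)))) ≈ 1.3408e+5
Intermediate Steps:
Function('x')(M) = Add(2, Pow(Add(1, M), Rational(1, 2)))
s = 1 (s = Pow(1, 2) = 1)
Function('V')(h, F) = Add(h, Mul(F, Add(2, Mul(2, Pow(2, Rational(1, 2)))))) (Function('V')(h, F) = Add(Mul(1, h), Mul(Add(2, Pow(Add(1, 7), Rational(1, 2))), F)) = Add(h, Mul(Add(2, Pow(8, Rational(1, 2))), F)) = Add(h, Mul(Add(2, Mul(2, Pow(2, Rational(1, 2)))), F)) = Add(h, Mul(F, Add(2, Mul(2, Pow(2, Rational(1, 2)))))))
Add(1349, Mul(Function('V')(-6, -19), -1358)) = Add(1349, Mul(Add(-6, Mul(2, -19, Add(1, Pow(2, Rational(1, 2))))), -1358)) = Add(1349, Mul(Add(-6, Add(-38, Mul(-38, Pow(2, Rational(1, 2))))), -1358)) = Add(1349, Mul(Add(-44, Mul(-38, Pow(2, Rational(1, 2)))), -1358)) = Add(1349, Add(59752, Mul(51604, Pow(2, Rational(1, 2))))) = Add(61101, Mul(51604, Pow(2, Rational(1, 2))))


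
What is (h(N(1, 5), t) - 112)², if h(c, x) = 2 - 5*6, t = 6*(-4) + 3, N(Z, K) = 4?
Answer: 19600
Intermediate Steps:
t = -21 (t = -24 + 3 = -21)
h(c, x) = -28 (h(c, x) = 2 - 30 = -28)
(h(N(1, 5), t) - 112)² = (-28 - 112)² = (-140)² = 19600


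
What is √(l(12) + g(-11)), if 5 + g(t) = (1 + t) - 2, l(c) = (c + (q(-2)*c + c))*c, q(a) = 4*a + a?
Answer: I*√1169 ≈ 34.191*I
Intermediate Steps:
q(a) = 5*a
l(c) = -8*c² (l(c) = (c + ((5*(-2))*c + c))*c = (c + (-10*c + c))*c = (c - 9*c)*c = (-8*c)*c = -8*c²)
g(t) = -6 + t (g(t) = -5 + ((1 + t) - 2) = -5 + (-1 + t) = -6 + t)
√(l(12) + g(-11)) = √(-8*12² + (-6 - 11)) = √(-8*144 - 17) = √(-1152 - 17) = √(-1169) = I*√1169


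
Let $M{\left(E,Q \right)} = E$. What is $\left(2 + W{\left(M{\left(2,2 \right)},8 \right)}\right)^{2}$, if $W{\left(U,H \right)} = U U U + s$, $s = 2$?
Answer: $144$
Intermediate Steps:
$W{\left(U,H \right)} = 2 + U^{3}$ ($W{\left(U,H \right)} = U U U + 2 = U^{2} U + 2 = U^{3} + 2 = 2 + U^{3}$)
$\left(2 + W{\left(M{\left(2,2 \right)},8 \right)}\right)^{2} = \left(2 + \left(2 + 2^{3}\right)\right)^{2} = \left(2 + \left(2 + 8\right)\right)^{2} = \left(2 + 10\right)^{2} = 12^{2} = 144$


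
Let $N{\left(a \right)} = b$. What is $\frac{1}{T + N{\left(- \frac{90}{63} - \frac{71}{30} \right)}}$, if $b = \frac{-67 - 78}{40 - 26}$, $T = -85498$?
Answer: $- \frac{14}{1197117} \approx -1.1695 \cdot 10^{-5}$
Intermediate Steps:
$b = - \frac{145}{14} \approx -10.357$
$N{\left(a \right)} = - \frac{145}{14}$
$\frac{1}{T + N{\left(- \frac{90}{63} - \frac{71}{30} \right)}} = \frac{1}{-85498 - \frac{145}{14}} = \frac{1}{- \frac{1197117}{14}} = - \frac{14}{1197117}$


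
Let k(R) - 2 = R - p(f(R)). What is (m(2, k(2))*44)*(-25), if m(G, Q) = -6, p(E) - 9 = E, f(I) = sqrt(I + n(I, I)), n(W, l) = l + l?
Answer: 6600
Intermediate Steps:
n(W, l) = 2*l
f(I) = sqrt(3)*sqrt(I) (f(I) = sqrt(I + 2*I) = sqrt(3*I) = sqrt(3)*sqrt(I))
p(E) = 9 + E
k(R) = -7 + R - sqrt(3)*sqrt(R) (k(R) = 2 + (R - (9 + sqrt(3)*sqrt(R))) = 2 + (R + (-9 - sqrt(3)*sqrt(R))) = 2 + (-9 + R - sqrt(3)*sqrt(R)) = -7 + R - sqrt(3)*sqrt(R))
(m(2, k(2))*44)*(-25) = -6*44*(-25) = -264*(-25) = 6600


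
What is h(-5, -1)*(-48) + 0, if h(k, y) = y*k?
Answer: -240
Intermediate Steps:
h(k, y) = k*y
h(-5, -1)*(-48) + 0 = -5*(-1)*(-48) + 0 = 5*(-48) + 0 = -240 + 0 = -240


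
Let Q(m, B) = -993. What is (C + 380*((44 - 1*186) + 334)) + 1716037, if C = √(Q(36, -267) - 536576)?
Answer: 1788997 + I*√537569 ≈ 1.789e+6 + 733.19*I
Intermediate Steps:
C = I*√537569 (C = √(-993 - 536576) = √(-537569) = I*√537569 ≈ 733.19*I)
(C + 380*((44 - 1*186) + 334)) + 1716037 = (I*√537569 + 380*((44 - 1*186) + 334)) + 1716037 = (I*√537569 + 380*((44 - 186) + 334)) + 1716037 = (I*√537569 + 380*(-142 + 334)) + 1716037 = (I*√537569 + 380*192) + 1716037 = (I*√537569 + 72960) + 1716037 = (72960 + I*√537569) + 1716037 = 1788997 + I*√537569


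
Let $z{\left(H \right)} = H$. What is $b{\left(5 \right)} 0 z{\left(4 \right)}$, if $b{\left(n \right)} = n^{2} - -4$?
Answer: $0$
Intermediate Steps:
$b{\left(n \right)} = 4 + n^{2}$ ($b{\left(n \right)} = n^{2} + 4 = 4 + n^{2}$)
$b{\left(5 \right)} 0 z{\left(4 \right)} = \left(4 + 5^{2}\right) 0 \cdot 4 = \left(4 + 25\right) 0 \cdot 4 = 29 \cdot 0 \cdot 4 = 0 \cdot 4 = 0$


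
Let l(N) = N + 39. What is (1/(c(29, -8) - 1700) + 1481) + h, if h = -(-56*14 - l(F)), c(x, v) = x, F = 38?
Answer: 3913481/1671 ≈ 2342.0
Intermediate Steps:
l(N) = 39 + N
h = 861 (h = -(-56*14 - (39 + 38)) = -(-784 - 1*77) = -(-784 - 77) = -1*(-861) = 861)
(1/(c(29, -8) - 1700) + 1481) + h = (1/(29 - 1700) + 1481) + 861 = (1/(-1671) + 1481) + 861 = (-1/1671 + 1481) + 861 = 2474750/1671 + 861 = 3913481/1671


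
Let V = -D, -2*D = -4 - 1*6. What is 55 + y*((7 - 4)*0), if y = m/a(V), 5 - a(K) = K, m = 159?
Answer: 55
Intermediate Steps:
D = 5 (D = -(-4 - 1*6)/2 = -(-4 - 6)/2 = -½*(-10) = 5)
V = -5 (V = -1*5 = -5)
a(K) = 5 - K
y = 159/10 (y = 159/(5 - 1*(-5)) = 159/(5 + 5) = 159/10 ≈ 15.900)
55 + y*((7 - 4)*0) = 55 + 159*((7 - 4)*0)/10 = 55 + 159*(3*0)/10 = 55 + (159/10)*0 = 55 + 0 = 55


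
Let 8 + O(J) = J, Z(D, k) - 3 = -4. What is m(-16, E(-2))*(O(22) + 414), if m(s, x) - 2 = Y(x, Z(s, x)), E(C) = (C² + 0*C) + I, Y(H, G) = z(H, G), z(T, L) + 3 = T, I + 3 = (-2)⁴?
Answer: 6848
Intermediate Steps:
I = 13 (I = -3 + (-2)⁴ = -3 + 16 = 13)
Z(D, k) = -1 (Z(D, k) = 3 - 4 = -1)
z(T, L) = -3 + T
Y(H, G) = -3 + H
E(C) = 13 + C² (E(C) = (C² + 0*C) + 13 = (C² + 0) + 13 = C² + 13 = 13 + C²)
m(s, x) = -1 + x (m(s, x) = 2 + (-3 + x) = -1 + x)
O(J) = -8 + J
m(-16, E(-2))*(O(22) + 414) = (-1 + (13 + (-2)²))*((-8 + 22) + 414) = (-1 + (13 + 4))*(14 + 414) = (-1 + 17)*428 = 16*428 = 6848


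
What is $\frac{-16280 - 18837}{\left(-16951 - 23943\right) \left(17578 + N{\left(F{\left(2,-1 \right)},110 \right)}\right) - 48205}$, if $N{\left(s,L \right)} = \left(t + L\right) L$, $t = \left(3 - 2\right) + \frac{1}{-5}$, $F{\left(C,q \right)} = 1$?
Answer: $\frac{35117}{1217299009} \approx 2.8848 \cdot 10^{-5}$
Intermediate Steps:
$t = \frac{4}{5}$ ($t = 1 - \frac{1}{5} = \frac{4}{5} \approx 0.8$)
$N{\left(s,L \right)} = L \left(\frac{4}{5} + L\right)$ ($N{\left(s,L \right)} = \left(\frac{4}{5} + L\right) L = L \left(\frac{4}{5} + L\right)$)
$\frac{-16280 - 18837}{\left(-16951 - 23943\right) \left(17578 + N{\left(F{\left(2,-1 \right)},110 \right)}\right) - 48205} = \frac{-16280 - 18837}{\left(-16951 - 23943\right) \left(17578 + \frac{1}{5} \cdot 110 \left(4 + 5 \cdot 110\right)\right) - 48205} = - \frac{35117}{- 40894 \left(17578 + \frac{1}{5} \cdot 110 \left(4 + 550\right)\right) - 48205} = - \frac{35117}{- 40894 \left(17578 + \frac{1}{5} \cdot 110 \cdot 554\right) - 48205} = - \frac{35117}{- 40894 \left(17578 + 12188\right) - 48205} = - \frac{35117}{\left(-40894\right) 29766 - 48205} = - \frac{35117}{-1217250804 - 48205} = - \frac{35117}{-1217299009} = \left(-35117\right) \left(- \frac{1}{1217299009}\right) = \frac{35117}{1217299009}$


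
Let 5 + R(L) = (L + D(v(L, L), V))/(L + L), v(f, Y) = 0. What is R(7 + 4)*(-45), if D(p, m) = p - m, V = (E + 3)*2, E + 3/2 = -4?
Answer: 2115/11 ≈ 192.27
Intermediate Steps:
E = -11/2 (E = -3/2 - 4 = -11/2 ≈ -5.5000)
V = -5 (V = (-11/2 + 3)*2 = -5/2*2 = -5)
R(L) = -5 + (5 + L)/(2*L) (R(L) = -5 + (L + (0 - 1*(-5)))/(L + L) = -5 + (L + (0 + 5))/((2*L)) = -5 + (L + 5)*(1/(2*L)) = -5 + (5 + L)*(1/(2*L)) = -5 + (5 + L)/(2*L))
R(7 + 4)*(-45) = ((5 - 9*(7 + 4))/(2*(7 + 4)))*(-45) = ((½)*(5 - 9*11)/11)*(-45) = ((½)*(1/11)*(5 - 99))*(-45) = ((½)*(1/11)*(-94))*(-45) = -47/11*(-45) = 2115/11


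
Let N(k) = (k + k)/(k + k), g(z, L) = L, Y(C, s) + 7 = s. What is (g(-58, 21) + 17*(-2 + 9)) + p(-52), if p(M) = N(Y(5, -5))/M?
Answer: 7279/52 ≈ 139.98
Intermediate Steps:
Y(C, s) = -7 + s
N(k) = 1 (N(k) = (2*k)/((2*k)) = (2*k)*(1/(2*k)) = 1)
p(M) = 1/M
(g(-58, 21) + 17*(-2 + 9)) + p(-52) = (21 + 17*(-2 + 9)) + 1/(-52) = (21 + 17*7) - 1/52 = (21 + 119) - 1/52 = 140 - 1/52 = 7279/52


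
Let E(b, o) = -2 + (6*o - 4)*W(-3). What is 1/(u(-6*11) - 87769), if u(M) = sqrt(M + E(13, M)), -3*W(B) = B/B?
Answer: -263307/23110191887 - 14*sqrt(3)/23110191887 ≈ -1.1395e-5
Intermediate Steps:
W(B) = -1/3 (W(B) = -B/(3*B) = -1/3*1 = -1/3)
E(b, o) = -2/3 - 2*o (E(b, o) = -2 + (6*o - 4)*(-1/3) = -2 + (-4 + 6*o)*(-1/3) = -2 + (4/3 - 2*o) = -2/3 - 2*o)
u(M) = sqrt(-2/3 - M) (u(M) = sqrt(M + (-2/3 - 2*M)) = sqrt(-2/3 - M))
1/(u(-6*11) - 87769) = 1/(sqrt(-6 - (-54)*11)/3 - 87769) = 1/(sqrt(-6 - 9*(-66))/3 - 87769) = 1/(sqrt(-6 + 594)/3 - 87769) = 1/(sqrt(588)/3 - 87769) = 1/((14*sqrt(3))/3 - 87769) = 1/(14*sqrt(3)/3 - 87769) = 1/(-87769 + 14*sqrt(3)/3)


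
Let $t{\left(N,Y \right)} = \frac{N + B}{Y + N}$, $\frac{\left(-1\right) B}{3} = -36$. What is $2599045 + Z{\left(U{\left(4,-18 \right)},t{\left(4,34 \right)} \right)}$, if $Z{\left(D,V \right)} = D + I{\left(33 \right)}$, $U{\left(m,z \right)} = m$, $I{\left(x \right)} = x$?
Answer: $2599082$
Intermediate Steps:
$B = 108$ ($B = \left(-3\right) \left(-36\right) = 108$)
$t{\left(N,Y \right)} = \frac{108 + N}{N + Y}$ ($t{\left(N,Y \right)} = \frac{N + 108}{Y + N} = \frac{108 + N}{N + Y}$)
$Z{\left(D,V \right)} = 33 + D$ ($Z{\left(D,V \right)} = D + 33 = 33 + D$)
$2599045 + Z{\left(U{\left(4,-18 \right)},t{\left(4,34 \right)} \right)} = 2599045 + \left(33 + 4\right) = 2599045 + 37 = 2599082$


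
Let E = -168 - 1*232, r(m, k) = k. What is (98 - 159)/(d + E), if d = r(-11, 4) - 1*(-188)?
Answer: 61/208 ≈ 0.29327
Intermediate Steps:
E = -400 (E = -168 - 232 = -400)
d = 192 (d = 4 - 1*(-188) = 4 + 188 = 192)
(98 - 159)/(d + E) = (98 - 159)/(192 - 400) = -61/(-208) = -61*(-1/208) = 61/208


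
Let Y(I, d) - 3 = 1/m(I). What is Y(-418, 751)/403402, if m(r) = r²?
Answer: 524173/70484011048 ≈ 7.4368e-6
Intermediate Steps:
Y(I, d) = 3 + I⁻² (Y(I, d) = 3 + 1/(I²) = 3 + I⁻²)
Y(-418, 751)/403402 = (3 + (-418)⁻²)/403402 = (3 + 1/174724)*(1/403402) = (524173/174724)*(1/403402) = 524173/70484011048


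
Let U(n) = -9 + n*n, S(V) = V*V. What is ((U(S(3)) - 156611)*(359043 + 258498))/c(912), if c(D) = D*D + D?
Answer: -32223083533/277552 ≈ -1.1610e+5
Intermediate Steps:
S(V) = V**2
c(D) = D + D**2 (c(D) = D**2 + D = D + D**2)
U(n) = -9 + n**2
((U(S(3)) - 156611)*(359043 + 258498))/c(912) = (((-9 + (3**2)**2) - 156611)*(359043 + 258498))/((912*(1 + 912))) = (((-9 + 9**2) - 156611)*617541)/((912*913)) = (((-9 + 81) - 156611)*617541)/832656 = ((72 - 156611)*617541)*(1/832656) = -156539*617541*(1/832656) = -96669250599*1/832656 = -32223083533/277552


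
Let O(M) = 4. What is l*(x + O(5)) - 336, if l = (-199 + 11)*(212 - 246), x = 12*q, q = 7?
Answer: 562160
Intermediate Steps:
x = 84 (x = 12*7 = 84)
l = 6392 (l = -188*(-34) = 6392)
l*(x + O(5)) - 336 = 6392*(84 + 4) - 336 = 6392*88 - 336 = 562496 - 336 = 562160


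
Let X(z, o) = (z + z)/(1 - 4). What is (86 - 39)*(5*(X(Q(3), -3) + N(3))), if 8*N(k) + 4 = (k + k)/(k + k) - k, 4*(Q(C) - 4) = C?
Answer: -11045/12 ≈ -920.42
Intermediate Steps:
Q(C) = 4 + C/4
X(z, o) = -2*z/3 (X(z, o) = (2*z)/(-3) = (2*z)*(-⅓) = -2*z/3)
N(k) = -3/8 - k/8 (N(k) = -½ + ((k + k)/(k + k) - k)/8 = -½ + ((2*k)/((2*k)) - k)/8 = -½ + ((2*k)*(1/(2*k)) - k)/8 = -½ + (1 - k)/8 = -½ + (⅛ - k/8) = -3/8 - k/8)
(86 - 39)*(5*(X(Q(3), -3) + N(3))) = (86 - 39)*(5*(-2*(4 + (¼)*3)/3 + (-3/8 - ⅛*3))) = 47*(5*(-2*(4 + ¾)/3 + (-3/8 - 3/8))) = 47*(5*(-⅔*19/4 - ¾)) = 47*(5*(-19/6 - ¾)) = 47*(5*(-47/12)) = 47*(-235/12) = -11045/12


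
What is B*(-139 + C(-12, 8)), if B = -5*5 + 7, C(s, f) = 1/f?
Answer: 9999/4 ≈ 2499.8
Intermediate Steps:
B = -18 (B = -25 + 7 = -18)
B*(-139 + C(-12, 8)) = -18*(-139 + 1/8) = -18*(-139 + ⅛) = -18*(-1111/8) = 9999/4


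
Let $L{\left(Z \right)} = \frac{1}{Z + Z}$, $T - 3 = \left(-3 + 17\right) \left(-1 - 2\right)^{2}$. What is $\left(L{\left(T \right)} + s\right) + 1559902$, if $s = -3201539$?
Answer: $- \frac{423542345}{258} \approx -1.6416 \cdot 10^{6}$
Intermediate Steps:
$T = 129$ ($T = 3 + \left(-3 + 17\right) \left(-1 - 2\right)^{2} = 3 + 14 \left(-3\right)^{2} = 3 + 14 \cdot 9 = 3 + 126 = 129$)
$L{\left(Z \right)} = \frac{1}{2 Z}$
$\left(L{\left(T \right)} + s\right) + 1559902 = \left(\frac{1}{2 \cdot 129} - 3201539\right) + 1559902 = \left(\frac{1}{2} \cdot \frac{1}{129} - 3201539\right) + 1559902 = \left(\frac{1}{258} - 3201539\right) + 1559902 = - \frac{825997061}{258} + 1559902 = - \frac{423542345}{258}$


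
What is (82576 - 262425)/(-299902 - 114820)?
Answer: 179849/414722 ≈ 0.43366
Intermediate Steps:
(82576 - 262425)/(-299902 - 114820) = -179849/(-414722) = -179849*(-1/414722) = 179849/414722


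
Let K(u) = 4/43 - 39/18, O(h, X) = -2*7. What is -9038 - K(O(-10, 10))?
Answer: -2331269/258 ≈ -9035.9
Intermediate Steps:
O(h, X) = -14
K(u) = -535/258 (K(u) = 4*(1/43) - 39*1/18 = 4/43 - 13/6 = -535/258)
-9038 - K(O(-10, 10)) = -9038 - 1*(-535/258) = -9038 + 535/258 = -2331269/258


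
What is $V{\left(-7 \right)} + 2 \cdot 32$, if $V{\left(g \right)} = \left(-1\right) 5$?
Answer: $59$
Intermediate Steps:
$V{\left(g \right)} = -5$
$V{\left(-7 \right)} + 2 \cdot 32 = -5 + 2 \cdot 32 = -5 + 64 = 59$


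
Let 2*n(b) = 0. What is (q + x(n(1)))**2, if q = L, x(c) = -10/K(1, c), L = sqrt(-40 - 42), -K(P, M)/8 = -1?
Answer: (-5 + 4*I*sqrt(82))**2/16 ≈ -80.438 - 22.638*I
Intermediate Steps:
K(P, M) = 8 (K(P, M) = -8*(-1) = 8)
L = I*sqrt(82) (L = sqrt(-82) = I*sqrt(82) ≈ 9.0554*I)
n(b) = 0 (n(b) = (1/2)*0 = 0)
x(c) = -5/4 (x(c) = -10/8 = -10*1/8 = -5/4)
q = I*sqrt(82) ≈ 9.0554*I
(q + x(n(1)))**2 = (I*sqrt(82) - 5/4)**2 = (-5/4 + I*sqrt(82))**2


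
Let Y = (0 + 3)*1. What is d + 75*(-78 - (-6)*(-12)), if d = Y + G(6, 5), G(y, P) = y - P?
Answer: -11246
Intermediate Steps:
Y = 3 (Y = 3*1 = 3)
d = 4 (d = 3 + (6 - 1*5) = 3 + (6 - 5) = 3 + 1 = 4)
d + 75*(-78 - (-6)*(-12)) = 4 + 75*(-78 - (-6)*(-12)) = 4 + 75*(-78 - 1*72) = 4 + 75*(-78 - 72) = 4 + 75*(-150) = 4 - 11250 = -11246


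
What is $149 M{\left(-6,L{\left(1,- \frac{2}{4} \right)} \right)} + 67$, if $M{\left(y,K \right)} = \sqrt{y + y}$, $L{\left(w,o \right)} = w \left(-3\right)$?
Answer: $67 + 298 i \sqrt{3} \approx 67.0 + 516.15 i$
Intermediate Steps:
$L{\left(w,o \right)} = - 3 w$
$M{\left(y,K \right)} = \sqrt{2} \sqrt{y}$ ($M{\left(y,K \right)} = \sqrt{2 y} = \sqrt{2} \sqrt{y}$)
$149 M{\left(-6,L{\left(1,- \frac{2}{4} \right)} \right)} + 67 = 149 \sqrt{2} \sqrt{-6} + 67 = 149 \sqrt{2} i \sqrt{6} + 67 = 149 \cdot 2 i \sqrt{3} + 67 = 298 i \sqrt{3} + 67 = 67 + 298 i \sqrt{3}$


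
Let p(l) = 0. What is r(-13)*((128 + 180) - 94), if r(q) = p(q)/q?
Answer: 0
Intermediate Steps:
r(q) = 0 (r(q) = 0/q = 0)
r(-13)*((128 + 180) - 94) = 0*((128 + 180) - 94) = 0*(308 - 94) = 0*214 = 0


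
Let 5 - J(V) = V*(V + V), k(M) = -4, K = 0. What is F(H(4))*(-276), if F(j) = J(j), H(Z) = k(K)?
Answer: 7452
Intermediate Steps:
J(V) = 5 - 2*V² (J(V) = 5 - V*(V + V) = 5 - V*2*V = 5 - 2*V²)
H(Z) = -4
F(j) = 5 - 2*j²
F(H(4))*(-276) = (5 - 2*(-4)²)*(-276) = (5 - 2*16)*(-276) = (5 - 32)*(-276) = -27*(-276) = 7452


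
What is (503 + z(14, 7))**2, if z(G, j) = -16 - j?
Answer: 230400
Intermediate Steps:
(503 + z(14, 7))**2 = (503 + (-16 - 1*7))**2 = (503 + (-16 - 7))**2 = (503 - 23)**2 = 480**2 = 230400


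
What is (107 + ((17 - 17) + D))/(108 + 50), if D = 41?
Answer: 74/79 ≈ 0.93671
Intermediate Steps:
(107 + ((17 - 17) + D))/(108 + 50) = (107 + ((17 - 17) + 41))/(108 + 50) = (107 + (0 + 41))/158 = (107 + 41)*(1/158) = 148*(1/158) = 74/79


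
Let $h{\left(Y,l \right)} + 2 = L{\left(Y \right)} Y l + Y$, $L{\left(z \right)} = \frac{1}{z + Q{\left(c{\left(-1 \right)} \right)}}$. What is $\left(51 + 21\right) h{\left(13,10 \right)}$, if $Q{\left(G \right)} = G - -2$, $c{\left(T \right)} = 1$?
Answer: $1377$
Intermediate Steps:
$Q{\left(G \right)} = 2 + G$ ($Q{\left(G \right)} = G + 2 = 2 + G$)
$L{\left(z \right)} = \frac{1}{3 + z}$ ($L{\left(z \right)} = \frac{1}{z + \left(2 + 1\right)} = \frac{1}{z + 3} = \frac{1}{3 + z}$)
$h{\left(Y,l \right)} = -2 + Y + \frac{Y l}{3 + Y}$ ($h{\left(Y,l \right)} = -2 + \left(\frac{Y}{3 + Y} l + Y\right) = -2 + \left(\frac{Y l}{3 + Y} + Y\right) = -2 + \left(Y + \frac{Y l}{3 + Y}\right) = -2 + Y + \frac{Y l}{3 + Y}$)
$\left(51 + 21\right) h{\left(13,10 \right)} = \left(51 + 21\right) \frac{13 \cdot 10 + \left(-2 + 13\right) \left(3 + 13\right)}{3 + 13} = 72 \frac{130 + 11 \cdot 16}{16} = 72 \frac{130 + 176}{16} = 72 \cdot \frac{1}{16} \cdot 306 = 72 \cdot \frac{153}{8} = 1377$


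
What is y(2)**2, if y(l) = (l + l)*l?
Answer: 64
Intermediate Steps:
y(l) = 2*l**2 (y(l) = (2*l)*l = 2*l**2)
y(2)**2 = (2*2**2)**2 = (2*4)**2 = 8**2 = 64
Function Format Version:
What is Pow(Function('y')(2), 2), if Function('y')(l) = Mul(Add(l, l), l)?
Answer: 64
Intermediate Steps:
Function('y')(l) = Mul(2, Pow(l, 2)) (Function('y')(l) = Mul(Mul(2, l), l) = Mul(2, Pow(l, 2)))
Pow(Function('y')(2), 2) = Pow(Mul(2, Pow(2, 2)), 2) = Pow(Mul(2, 4), 2) = Pow(8, 2) = 64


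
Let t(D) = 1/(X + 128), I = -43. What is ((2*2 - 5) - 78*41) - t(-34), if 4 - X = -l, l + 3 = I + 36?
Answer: -390279/122 ≈ -3199.0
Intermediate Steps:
l = -10 (l = -3 + (-43 + 36) = -3 - 7 = -10)
X = -6 (X = 4 - (-1)*(-10) = 4 - 1*10 = 4 - 10 = -6)
t(D) = 1/122 (t(D) = 1/(-6 + 128) = 1/122)
((2*2 - 5) - 78*41) - t(-34) = ((2*2 - 5) - 78*41) - 1*1/122 = ((4 - 5) - 3198) - 1/122 = (-1 - 3198) - 1/122 = -3199 - 1/122 = -390279/122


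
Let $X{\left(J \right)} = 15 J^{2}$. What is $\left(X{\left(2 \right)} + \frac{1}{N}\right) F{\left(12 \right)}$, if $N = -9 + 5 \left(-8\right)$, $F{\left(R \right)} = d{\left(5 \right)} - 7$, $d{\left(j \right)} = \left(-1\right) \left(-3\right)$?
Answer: $- \frac{11756}{49} \approx -239.92$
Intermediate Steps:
$d{\left(j \right)} = 3$
$F{\left(R \right)} = -4$ ($F{\left(R \right)} = 3 - 7 = -4$)
$N = -49$ ($N = -9 - 40 = -49$)
$\left(X{\left(2 \right)} + \frac{1}{N}\right) F{\left(12 \right)} = \left(15 \cdot 2^{2} + \frac{1}{-49}\right) \left(-4\right) = \left(15 \cdot 4 - \frac{1}{49}\right) \left(-4\right) = \left(60 - \frac{1}{49}\right) \left(-4\right) = \frac{2939}{49} \left(-4\right) = - \frac{11756}{49}$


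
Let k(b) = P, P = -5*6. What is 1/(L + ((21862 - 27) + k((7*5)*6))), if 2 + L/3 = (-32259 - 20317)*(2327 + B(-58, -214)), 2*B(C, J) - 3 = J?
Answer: -1/350370953 ≈ -2.8541e-9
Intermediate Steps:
B(C, J) = 3/2 + J/2
P = -30
L = -350392758 (L = -6 + 3*((-32259 - 20317)*(2327 + (3/2 + (1/2)*(-214)))) = -6 + 3*(-52576*(2327 + (3/2 - 107))) = -6 + 3*(-52576*(2327 - 211/2)) = -6 + 3*(-52576*4443/2) = -6 + 3*(-116797584) = -6 - 350392752 = -350392758)
k(b) = -30
1/(L + ((21862 - 27) + k((7*5)*6))) = 1/(-350392758 + ((21862 - 27) - 30)) = 1/(-350392758 + (21835 - 30)) = 1/(-350392758 + 21805) = 1/(-350370953) = -1/350370953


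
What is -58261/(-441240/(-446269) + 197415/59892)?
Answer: -22568067885412/1659810735 ≈ -13597.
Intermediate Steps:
-58261/(-441240/(-446269) + 197415/59892) = -58261/(-441240*(-1/446269) + 197415*(1/59892)) = -58261/(441240/446269 + 65805/19964) = -58261/1659810735/387361492 = -58261*387361492/1659810735 = -22568067885412/1659810735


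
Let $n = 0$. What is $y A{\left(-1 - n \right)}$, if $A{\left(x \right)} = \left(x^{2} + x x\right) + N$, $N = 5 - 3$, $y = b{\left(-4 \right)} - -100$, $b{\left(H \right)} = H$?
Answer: $384$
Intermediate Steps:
$y = 96$ ($y = -4 - -100 = -4 + 100 = 96$)
$N = 2$
$A{\left(x \right)} = 2 + 2 x^{2}$ ($A{\left(x \right)} = \left(x^{2} + x x\right) + 2 = \left(x^{2} + x^{2}\right) + 2 = 2 x^{2} + 2 = 2 + 2 x^{2}$)
$y A{\left(-1 - n \right)} = 96 \left(2 + 2 \left(-1 - 0\right)^{2}\right) = 96 \left(2 + 2 \left(-1 + 0\right)^{2}\right) = 96 \left(2 + 2 \left(-1\right)^{2}\right) = 96 \left(2 + 2 \cdot 1\right) = 96 \left(2 + 2\right) = 96 \cdot 4 = 384$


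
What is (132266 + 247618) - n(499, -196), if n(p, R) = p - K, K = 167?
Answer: 379552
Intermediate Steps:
n(p, R) = -167 + p (n(p, R) = p - 1*167 = p - 167 = -167 + p)
(132266 + 247618) - n(499, -196) = (132266 + 247618) - (-167 + 499) = 379884 - 1*332 = 379884 - 332 = 379552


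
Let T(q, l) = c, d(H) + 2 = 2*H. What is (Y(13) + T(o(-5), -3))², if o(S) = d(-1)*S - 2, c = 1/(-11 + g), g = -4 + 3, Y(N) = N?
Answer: 24025/144 ≈ 166.84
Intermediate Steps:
d(H) = -2 + 2*H
g = -1
c = -1/12 (c = 1/(-11 - 1) = 1/(-12) = -1/12 ≈ -0.083333)
o(S) = -2 - 4*S (o(S) = (-2 + 2*(-1))*S - 2 = (-2 - 2)*S - 2 = -4*S - 2 = -2 - 4*S)
T(q, l) = -1/12
(Y(13) + T(o(-5), -3))² = (13 - 1/12)² = (155/12)² = 24025/144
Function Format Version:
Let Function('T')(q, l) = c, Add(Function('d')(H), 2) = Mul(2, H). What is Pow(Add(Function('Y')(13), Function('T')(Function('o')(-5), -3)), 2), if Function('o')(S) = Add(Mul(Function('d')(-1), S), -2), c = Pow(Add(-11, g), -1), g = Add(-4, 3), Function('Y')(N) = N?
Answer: Rational(24025, 144) ≈ 166.84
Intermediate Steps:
Function('d')(H) = Add(-2, Mul(2, H))
g = -1
c = Rational(-1, 12) (c = Pow(Add(-11, -1), -1) = Pow(-12, -1) = Rational(-1, 12) ≈ -0.083333)
Function('o')(S) = Add(-2, Mul(-4, S)) (Function('o')(S) = Add(Mul(Add(-2, Mul(2, -1)), S), -2) = Add(Mul(Add(-2, -2), S), -2) = Add(Mul(-4, S), -2) = Add(-2, Mul(-4, S)))
Function('T')(q, l) = Rational(-1, 12)
Pow(Add(Function('Y')(13), Function('T')(Function('o')(-5), -3)), 2) = Pow(Add(13, Rational(-1, 12)), 2) = Pow(Rational(155, 12), 2) = Rational(24025, 144)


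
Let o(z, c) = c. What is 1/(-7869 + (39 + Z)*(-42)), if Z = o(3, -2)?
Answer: -1/9423 ≈ -0.00010612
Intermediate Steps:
Z = -2
1/(-7869 + (39 + Z)*(-42)) = 1/(-7869 + (39 - 2)*(-42)) = 1/(-7869 + 37*(-42)) = 1/(-7869 - 1554) = 1/(-9423) = -1/9423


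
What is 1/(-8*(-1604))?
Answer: 1/12832 ≈ 7.7930e-5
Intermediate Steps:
1/(-8*(-1604)) = 1/12832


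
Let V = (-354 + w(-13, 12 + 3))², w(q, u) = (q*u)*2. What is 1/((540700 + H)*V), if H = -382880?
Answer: 1/87359051520 ≈ 1.1447e-11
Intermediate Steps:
w(q, u) = 2*q*u
V = 553536 (V = (-354 + 2*(-13)*(12 + 3))² = (-354 + 2*(-13)*15)² = (-354 - 390)² = (-744)² = 553536)
1/((540700 + H)*V) = 1/((540700 - 382880)*553536) = (1/553536)/157820 = (1/157820)*(1/553536) = 1/87359051520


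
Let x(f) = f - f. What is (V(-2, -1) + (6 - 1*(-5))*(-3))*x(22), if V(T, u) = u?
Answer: 0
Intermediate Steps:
x(f) = 0
(V(-2, -1) + (6 - 1*(-5))*(-3))*x(22) = (-1 + (6 - 1*(-5))*(-3))*0 = (-1 + (6 + 5)*(-3))*0 = (-1 + 11*(-3))*0 = (-1 - 33)*0 = -34*0 = 0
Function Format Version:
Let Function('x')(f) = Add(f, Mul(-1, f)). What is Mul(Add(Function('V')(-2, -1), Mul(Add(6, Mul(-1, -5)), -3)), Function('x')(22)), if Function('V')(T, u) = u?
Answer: 0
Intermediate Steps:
Function('x')(f) = 0
Mul(Add(Function('V')(-2, -1), Mul(Add(6, Mul(-1, -5)), -3)), Function('x')(22)) = Mul(Add(-1, Mul(Add(6, Mul(-1, -5)), -3)), 0) = Mul(Add(-1, Mul(Add(6, 5), -3)), 0) = Mul(Add(-1, Mul(11, -3)), 0) = Mul(Add(-1, -33), 0) = Mul(-34, 0) = 0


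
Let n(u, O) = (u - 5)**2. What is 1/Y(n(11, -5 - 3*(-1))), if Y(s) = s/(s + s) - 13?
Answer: -2/25 ≈ -0.080000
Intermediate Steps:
n(u, O) = (-5 + u)**2
Y(s) = -25/2 (Y(s) = s/((2*s)) - 13 = (1/(2*s))*s - 13 = 1/2 - 13 = -25/2)
1/Y(n(11, -5 - 3*(-1))) = 1/(-25/2) = -2/25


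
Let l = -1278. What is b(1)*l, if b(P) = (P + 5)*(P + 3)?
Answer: -30672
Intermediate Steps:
b(P) = (3 + P)*(5 + P) (b(P) = (5 + P)*(3 + P) = (3 + P)*(5 + P))
b(1)*l = (15 + 1² + 8*1)*(-1278) = (15 + 1 + 8)*(-1278) = 24*(-1278) = -30672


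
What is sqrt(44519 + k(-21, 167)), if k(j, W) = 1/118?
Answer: sqrt(619882674)/118 ≈ 211.00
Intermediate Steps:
k(j, W) = 1/118
sqrt(44519 + k(-21, 167)) = sqrt(44519 + 1/118) = sqrt(5253243/118) = sqrt(619882674)/118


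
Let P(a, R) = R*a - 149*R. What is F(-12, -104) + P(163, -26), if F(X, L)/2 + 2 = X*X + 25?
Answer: -30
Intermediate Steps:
F(X, L) = 46 + 2*X² (F(X, L) = -4 + 2*(X*X + 25) = -4 + 2*(X² + 25) = -4 + 2*(25 + X²) = -4 + (50 + 2*X²) = 46 + 2*X²)
P(a, R) = -149*R + R*a
F(-12, -104) + P(163, -26) = (46 + 2*(-12)²) - 26*(-149 + 163) = (46 + 2*144) - 26*14 = (46 + 288) - 364 = 334 - 364 = -30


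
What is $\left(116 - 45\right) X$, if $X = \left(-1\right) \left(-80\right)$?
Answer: $5680$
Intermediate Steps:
$X = 80$
$\left(116 - 45\right) X = \left(116 - 45\right) 80 = 71 \cdot 80 = 5680$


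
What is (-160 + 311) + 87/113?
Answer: 17150/113 ≈ 151.77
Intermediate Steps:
(-160 + 311) + 87/113 = 151 + 87*(1/113) = 151 + 87/113 = 17150/113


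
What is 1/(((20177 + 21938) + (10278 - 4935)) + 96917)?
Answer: 1/144375 ≈ 6.9264e-6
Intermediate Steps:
1/(((20177 + 21938) + (10278 - 4935)) + 96917) = 1/((42115 + 5343) + 96917) = 1/(47458 + 96917) = 1/144375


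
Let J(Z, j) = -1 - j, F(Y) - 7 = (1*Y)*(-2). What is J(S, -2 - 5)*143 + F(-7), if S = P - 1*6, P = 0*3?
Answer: 879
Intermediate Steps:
P = 0
F(Y) = 7 - 2*Y (F(Y) = 7 + (1*Y)*(-2) = 7 + Y*(-2) = 7 - 2*Y)
S = -6 (S = 0 - 1*6 = 0 - 6 = -6)
J(S, -2 - 5)*143 + F(-7) = (-1 - (-2 - 5))*143 + (7 - 2*(-7)) = (-1 - 1*(-7))*143 + (7 + 14) = (-1 + 7)*143 + 21 = 6*143 + 21 = 858 + 21 = 879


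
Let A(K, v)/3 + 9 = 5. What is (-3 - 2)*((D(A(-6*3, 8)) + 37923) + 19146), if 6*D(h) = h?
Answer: -285335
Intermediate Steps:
A(K, v) = -12 (A(K, v) = -27 + 3*5 = -27 + 15 = -12)
D(h) = h/6
(-3 - 2)*((D(A(-6*3, 8)) + 37923) + 19146) = (-3 - 2)*(((⅙)*(-12) + 37923) + 19146) = -5*((-2 + 37923) + 19146) = -5*(37921 + 19146) = -5*57067 = -285335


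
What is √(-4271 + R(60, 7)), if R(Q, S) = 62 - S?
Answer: 2*I*√1054 ≈ 64.931*I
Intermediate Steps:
√(-4271 + R(60, 7)) = √(-4271 + (62 - 1*7)) = √(-4271 + (62 - 7)) = √(-4271 + 55) = √(-4216) = 2*I*√1054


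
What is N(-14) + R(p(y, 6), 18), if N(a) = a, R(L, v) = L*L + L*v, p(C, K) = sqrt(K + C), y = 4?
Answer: -4 + 18*sqrt(10) ≈ 52.921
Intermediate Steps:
p(C, K) = sqrt(C + K)
R(L, v) = L**2 + L*v
N(-14) + R(p(y, 6), 18) = -14 + sqrt(4 + 6)*(sqrt(4 + 6) + 18) = -14 + sqrt(10)*(sqrt(10) + 18) = -14 + sqrt(10)*(18 + sqrt(10))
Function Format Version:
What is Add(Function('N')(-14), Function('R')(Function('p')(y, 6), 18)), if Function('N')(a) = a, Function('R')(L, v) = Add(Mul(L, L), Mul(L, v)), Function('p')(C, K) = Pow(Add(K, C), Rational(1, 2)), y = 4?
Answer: Add(-4, Mul(18, Pow(10, Rational(1, 2)))) ≈ 52.921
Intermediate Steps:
Function('p')(C, K) = Pow(Add(C, K), Rational(1, 2))
Function('R')(L, v) = Add(Pow(L, 2), Mul(L, v))
Add(Function('N')(-14), Function('R')(Function('p')(y, 6), 18)) = Add(-14, Mul(Pow(Add(4, 6), Rational(1, 2)), Add(Pow(Add(4, 6), Rational(1, 2)), 18))) = Add(-14, Mul(Pow(10, Rational(1, 2)), Add(Pow(10, Rational(1, 2)), 18))) = Add(-14, Mul(Pow(10, Rational(1, 2)), Add(18, Pow(10, Rational(1, 2)))))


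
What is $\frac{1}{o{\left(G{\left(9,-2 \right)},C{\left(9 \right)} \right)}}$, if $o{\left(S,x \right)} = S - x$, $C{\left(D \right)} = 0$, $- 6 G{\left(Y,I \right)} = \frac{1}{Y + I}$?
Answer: $-42$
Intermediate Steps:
$G{\left(Y,I \right)} = - \frac{1}{6 \left(I + Y\right)}$ ($G{\left(Y,I \right)} = - \frac{1}{6 \left(Y + I\right)} = - \frac{1}{6 \left(I + Y\right)}$)
$\frac{1}{o{\left(G{\left(9,-2 \right)},C{\left(9 \right)} \right)}} = \frac{1}{- \frac{1}{6 \left(-2\right) + 6 \cdot 9} - 0} = \frac{1}{- \frac{1}{-12 + 54} + 0} = \frac{1}{- \frac{1}{42} + 0} = \frac{1}{- \frac{1}{42}} = -42$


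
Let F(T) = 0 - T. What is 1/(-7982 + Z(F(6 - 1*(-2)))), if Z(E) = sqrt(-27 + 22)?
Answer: -7982/63712329 - I*sqrt(5)/63712329 ≈ -0.00012528 - 3.5096e-8*I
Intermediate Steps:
F(T) = -T
Z(E) = I*sqrt(5) (Z(E) = sqrt(-5) = I*sqrt(5))
1/(-7982 + Z(F(6 - 1*(-2)))) = 1/(-7982 + I*sqrt(5))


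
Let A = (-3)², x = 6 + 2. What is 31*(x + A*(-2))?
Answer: -310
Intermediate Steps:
x = 8
A = 9
31*(x + A*(-2)) = 31*(8 + 9*(-2)) = 31*(8 - 18) = 31*(-10) = -310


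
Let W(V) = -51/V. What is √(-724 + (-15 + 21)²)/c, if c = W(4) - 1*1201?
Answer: -16*I*√43/4855 ≈ -0.02161*I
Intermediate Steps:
c = -4855/4 (c = -51/4 - 1*1201 = -51*¼ - 1201 = -51/4 - 1201 = -4855/4 ≈ -1213.8)
√(-724 + (-15 + 21)²)/c = √(-724 + (-15 + 21)²)/(-4855/4) = √(-724 + 6²)*(-4/4855) = √(-724 + 36)*(-4/4855) = √(-688)*(-4/4855) = (4*I*√43)*(-4/4855) = -16*I*√43/4855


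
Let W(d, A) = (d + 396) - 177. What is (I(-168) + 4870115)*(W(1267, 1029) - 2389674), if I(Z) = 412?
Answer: -11631734135076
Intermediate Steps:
W(d, A) = 219 + d (W(d, A) = (396 + d) - 177 = 219 + d)
(I(-168) + 4870115)*(W(1267, 1029) - 2389674) = (412 + 4870115)*((219 + 1267) - 2389674) = 4870527*(1486 - 2389674) = 4870527*(-2388188) = -11631734135076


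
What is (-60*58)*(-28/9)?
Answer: 32480/3 ≈ 10827.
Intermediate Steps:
(-60*58)*(-28/9) = -(-97440)/9 = -3480*(-28/9) = 32480/3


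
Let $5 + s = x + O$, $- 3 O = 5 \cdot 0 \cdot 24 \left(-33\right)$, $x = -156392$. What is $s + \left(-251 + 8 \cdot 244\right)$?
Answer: $-154696$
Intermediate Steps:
$O = 0$ ($O = - \frac{5 \cdot 0 \cdot 24 \left(-33\right)}{3} = - \frac{0 \cdot 24 \left(-33\right)}{3} = - \frac{0 \left(-33\right)}{3} = \left(- \frac{1}{3}\right) 0 = 0$)
$s = -156397$ ($s = -5 + \left(-156392 + 0\right) = -5 - 156392 = -156397$)
$s + \left(-251 + 8 \cdot 244\right) = -156397 + \left(-251 + 8 \cdot 244\right) = -156397 + \left(-251 + 1952\right) = -156397 + 1701 = -154696$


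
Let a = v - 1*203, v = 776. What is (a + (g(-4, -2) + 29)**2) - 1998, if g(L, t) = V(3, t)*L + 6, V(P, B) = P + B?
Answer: -464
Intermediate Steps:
V(P, B) = B + P
a = 573 (a = 776 - 1*203 = 776 - 203 = 573)
g(L, t) = 6 + L*(3 + t) (g(L, t) = (t + 3)*L + 6 = (3 + t)*L + 6 = L*(3 + t) + 6 = 6 + L*(3 + t))
(a + (g(-4, -2) + 29)**2) - 1998 = (573 + ((6 - 4*(3 - 2)) + 29)**2) - 1998 = (573 + ((6 - 4*1) + 29)**2) - 1998 = (573 + ((6 - 4) + 29)**2) - 1998 = (573 + (2 + 29)**2) - 1998 = (573 + 31**2) - 1998 = (573 + 961) - 1998 = 1534 - 1998 = -464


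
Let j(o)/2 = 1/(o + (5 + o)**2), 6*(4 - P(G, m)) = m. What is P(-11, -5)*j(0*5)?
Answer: 29/75 ≈ 0.38667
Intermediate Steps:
P(G, m) = 4 - m/6
j(o) = 2/(o + (5 + o)**2)
P(-11, -5)*j(0*5) = (4 - 1/6*(-5))*(2/(0*5 + (5 + 0*5)**2)) = (4 + 5/6)*(2/(0 + (5 + 0)**2)) = 29*(2/(0 + 5**2))/6 = 29*(2/(0 + 25))/6 = 29*(2/25)/6 = 29*(2*(1/25))/6 = (29/6)*(2/25) = 29/75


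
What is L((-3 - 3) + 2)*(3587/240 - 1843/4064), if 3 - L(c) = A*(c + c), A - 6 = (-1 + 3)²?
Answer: 73326599/60960 ≈ 1202.9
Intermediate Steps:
A = 10 (A = 6 + (-1 + 3)² = 6 + 2² = 6 + 4 = 10)
L(c) = 3 - 20*c (L(c) = 3 - 10*(c + c) = 3 - 10*2*c = 3 - 20*c)
L((-3 - 3) + 2)*(3587/240 - 1843/4064) = (3 - 20*((-3 - 3) + 2))*(3587/240 - 1843/4064) = (3 - 20*(-6 + 2))*(3587*(1/240) - 1843*1/4064) = (3 - 20*(-4))*(3587/240 - 1843/4064) = (3 + 80)*(883453/60960) = 83*(883453/60960) = 73326599/60960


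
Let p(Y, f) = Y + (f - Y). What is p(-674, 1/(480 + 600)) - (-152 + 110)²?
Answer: -1905119/1080 ≈ -1764.0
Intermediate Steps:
p(Y, f) = f
p(-674, 1/(480 + 600)) - (-152 + 110)² = 1/(480 + 600) - (-152 + 110)² = 1/1080 - 1*(-42)² = 1/1080 - 1*1764 = 1/1080 - 1764 = -1905119/1080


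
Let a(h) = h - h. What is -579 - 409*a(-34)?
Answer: -579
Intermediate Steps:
a(h) = 0
-579 - 409*a(-34) = -579 - 409*0 = -579 + 0 = -579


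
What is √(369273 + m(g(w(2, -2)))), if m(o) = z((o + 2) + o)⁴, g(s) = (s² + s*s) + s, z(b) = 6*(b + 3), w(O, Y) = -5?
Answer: √105560379273 ≈ 3.2490e+5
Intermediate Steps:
z(b) = 18 + 6*b (z(b) = 6*(3 + b) = 18 + 6*b)
g(s) = s + 2*s² (g(s) = (s² + s²) + s = 2*s² + s = s + 2*s²)
m(o) = (30 + 12*o)⁴ (m(o) = (18 + 6*((o + 2) + o))⁴ = (18 + 6*((2 + o) + o))⁴ = (18 + 6*(2 + 2*o))⁴ = (18 + (12 + 12*o))⁴ = (30 + 12*o)⁴)
√(369273 + m(g(w(2, -2)))) = √(369273 + 1296*(5 + 2*(-5*(1 + 2*(-5))))⁴) = √(369273 + 1296*(5 + 2*(-5*(1 - 10)))⁴) = √(369273 + 1296*(5 + 2*(-5*(-9)))⁴) = √(369273 + 1296*(5 + 2*45)⁴) = √(369273 + 1296*(5 + 90)⁴) = √(369273 + 1296*95⁴) = √(369273 + 1296*81450625) = √(369273 + 105560010000) = √105560379273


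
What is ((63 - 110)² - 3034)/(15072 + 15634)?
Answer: -825/30706 ≈ -0.026868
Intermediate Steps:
((63 - 110)² - 3034)/(15072 + 15634) = ((-47)² - 3034)/30706 = (2209 - 3034)*(1/30706) = -825*1/30706 = -825/30706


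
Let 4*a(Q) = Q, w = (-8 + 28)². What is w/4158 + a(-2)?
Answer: -1679/4158 ≈ -0.40380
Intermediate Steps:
w = 400 (w = 20² = 400)
a(Q) = Q/4
w/4158 + a(-2) = 400/4158 + (¼)*(-2) = 400*(1/4158) - ½ = 200/2079 - ½ = -1679/4158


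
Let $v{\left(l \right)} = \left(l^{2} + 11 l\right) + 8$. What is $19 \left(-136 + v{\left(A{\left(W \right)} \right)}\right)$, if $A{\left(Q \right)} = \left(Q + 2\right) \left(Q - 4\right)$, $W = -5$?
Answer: $17062$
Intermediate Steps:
$A{\left(Q \right)} = \left(-4 + Q\right) \left(2 + Q\right)$ ($A{\left(Q \right)} = \left(2 + Q\right) \left(-4 + Q\right) = \left(-4 + Q\right) \left(2 + Q\right)$)
$v{\left(l \right)} = 8 + l^{2} + 11 l$
$19 \left(-136 + v{\left(A{\left(W \right)} \right)}\right) = 19 \left(-136 + \left(8 + \left(-8 + \left(-5\right)^{2} - -10\right)^{2} + 11 \left(-8 + \left(-5\right)^{2} - -10\right)\right)\right) = 19 \left(-136 + \left(8 + \left(-8 + 25 + 10\right)^{2} + 11 \left(-8 + 25 + 10\right)\right)\right) = 19 \left(-136 + \left(8 + 27^{2} + 11 \cdot 27\right)\right) = 19 \left(-136 + \left(8 + 729 + 297\right)\right) = 19 \left(-136 + 1034\right) = 19 \cdot 898 = 17062$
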